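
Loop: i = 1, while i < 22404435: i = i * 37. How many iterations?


i multiplies by 37 each step:
i = 1 -> 37 -> 1369 -> 50653 -> 1874161 -> 69343957 (stop)
Iterations = ceil(log_37(22404435)) = 5


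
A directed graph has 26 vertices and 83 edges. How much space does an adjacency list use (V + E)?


Adjacency list: one list head per vertex + one entry per edge
Vertex heads: 26
Edge entries: 83
Total = 26 + 83 = 109


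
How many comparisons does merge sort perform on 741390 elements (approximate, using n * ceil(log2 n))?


Recursion depth: ceil(log2(741390)) = 20
Each recursion level merges n = 741390 elements
Total = 741390 * 20 = 14827800


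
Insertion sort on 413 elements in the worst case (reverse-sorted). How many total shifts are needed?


In the worst case (reverse-sorted), each element shifts past all previous:
  Element 1: 1 shifts
  Element 2: 2 shifts
  Element 3: 3 shifts
  Element 4: 4 shifts
  Element 5: 5 shifts
  ...
  Element 412: 412 shifts
Total = 1 + 2 + ... + 412
= 413*(413-1)/2 = 85078


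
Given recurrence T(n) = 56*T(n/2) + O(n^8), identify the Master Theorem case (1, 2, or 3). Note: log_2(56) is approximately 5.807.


Master Theorem parameters: a=56, b=2, c=8
log_b(a) = 5.807
Compare b^c with a: 2^8 = 256 > 56, so c > log_b(a).
Comparing c=8 vs log_b(a)=5.807:
8 > 5.807 => Case 3
Result: T(n) = O(n^8)
Master Theorem case = 3


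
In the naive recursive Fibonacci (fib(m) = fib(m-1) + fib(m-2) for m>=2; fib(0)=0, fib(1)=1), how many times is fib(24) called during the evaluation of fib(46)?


Let N(m) = number of times fib(m) is called while evaluating fib(46).
N(46) = 1 (the initial call).
N(45) = 1 (only fib(46) calls it).
For 1 <= m <= 44: fib(m) is called by fib(m+1) and fib(m+2), so
  N(m) = N(m+1) + N(m+2).
fib(0) is called only by fib(2), so N(0) = N(2).
Walk down from m=46:
  N(46)=1, N(45)=1, N(44)=2, N(43)=3, N(42)=5, N(41)=8, N(40)=13, N(39)=21, N(38)=34, N(37)=55, N(36)=89, N(35)=144, N(34)=233, N(33)=377, N(32)=610, N(31)=987, N(30)=1597, N(29)=2584, N(28)=4181, N(27)=6765, N(26)=10946, N(25)=17711, N(24)=28657
N(24) = 28657


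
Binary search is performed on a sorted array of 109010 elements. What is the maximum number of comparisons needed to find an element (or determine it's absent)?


Binary search halves the search space each comparison:
  Step 1: search space = 109010 -> 54505
  Step 2: search space = 54505 -> 27252
  Step 3: search space = 27252 -> 13626
  Step 4: search space = 13626 -> 6813
  Step 5: search space = 6813 -> 3406
  Step 6: search space = 3406 -> 1703
  Step 7: search space = 1703 -> 851
  Step 8: search space = 851 -> 425
  Step 9: search space = 425 -> 212
  Step 10: search space = 212 -> 106
  Step 11: search space = 106 -> 53
  Step 12: search space = 53 -> 26
  Step 13: search space = 26 -> 13
  Step 14: search space = 13 -> 6
  Step 15: search space = 6 -> 3
  Step 16: search space = 3 -> 1
  Step 17: search space = 1 (final check)
Maximum comparisons = floor(log2(109010)) + 1 = 16 + 1 = 17


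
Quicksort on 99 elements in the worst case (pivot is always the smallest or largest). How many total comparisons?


In the worst case, each partition step picks the worst pivot:
  Partition 1: 98 comparisons (n-1 elements to compare)
  Partition 2: 97 comparisons
  Partition 3: 96 comparisons
  Partition 4: 95 comparisons
  Partition 5: 94 comparisons
  ...
  Last partition: 0 comparisons
Total = (n-1) + (n-2) + ... + 1 + 0 = n*(n-1)/2
= 99*98/2 = 4851


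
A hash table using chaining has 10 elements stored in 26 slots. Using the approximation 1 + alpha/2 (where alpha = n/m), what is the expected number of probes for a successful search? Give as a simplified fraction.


Load factor alpha = n/m = 10/26
Expected probes = 1 + alpha/2 = 1 + 10/(2*26)
= 1 + 10/52
= 52/52 + 10/52
= 62/52
Simplify: 31/26


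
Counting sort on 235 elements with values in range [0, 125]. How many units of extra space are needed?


Output array size: 235 (to store sorted result)
Count array size: 126 (one slot per possible value, range 0 to 125)
Total extra space = 235 + 126 = 361


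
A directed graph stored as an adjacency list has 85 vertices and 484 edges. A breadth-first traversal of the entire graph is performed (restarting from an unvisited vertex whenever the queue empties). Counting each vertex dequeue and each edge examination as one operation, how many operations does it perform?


A full BFS traversal dequeues each vertex once and examines each edge once.
Vertex visits: 85
Edge visits: 484
V + E = 85 + 484 = 569


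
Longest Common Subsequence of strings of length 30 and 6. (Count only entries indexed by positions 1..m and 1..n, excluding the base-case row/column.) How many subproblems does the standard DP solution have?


DP table indexed by positions in both strings.
First string: 30 positions
Second string: 6 positions
Total = 30 * 6 = 180


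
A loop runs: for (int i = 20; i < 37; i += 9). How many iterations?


Loop starts at i = 20, increments by 9, stops when i >= 37.
Number of iterations = ceil((37 - 20) / 9)
= ceil(17 / 9)
= 2


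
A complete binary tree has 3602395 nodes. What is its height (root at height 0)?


In a complete binary tree, level k holds nodes 2^k .. 2^(k+1)-1 (1-indexed).
Height = floor(log2(n)) = floor(log2(3602395)) = 21
Check: 2^21 = 2097152 <= 3602395 < 4194304 = 2^22


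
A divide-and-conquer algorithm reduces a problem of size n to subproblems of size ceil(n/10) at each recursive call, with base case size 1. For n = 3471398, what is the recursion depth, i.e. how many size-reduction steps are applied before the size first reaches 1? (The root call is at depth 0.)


Each step divides the size by 10 (rounding up); after k steps the size is ceil(n/10^k), which equals 1 exactly when 10^k >= n.
So the depth is the smallest k with 10^k >= 3471398, i.e. ceil(log_10(3471398)).
10^6 = 1000000 < 3471398 <= 10000000 = 10^7
Recursion depth = 7


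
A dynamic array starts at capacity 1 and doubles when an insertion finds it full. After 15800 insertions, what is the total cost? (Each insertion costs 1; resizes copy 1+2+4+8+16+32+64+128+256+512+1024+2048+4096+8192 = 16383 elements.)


Insertion cost: 15800 (one per element)
Resizes occur just before inserting elements 2, 3, 5, 9, ...
Elements copied at each resize: 1 + 2 + 4 + 8 + 16 + 32 + 64 + 128 + 256 + 512 + 1024 + 2048 + 4096 + 8192
Sum of copies = 16383 (geometric series: 2^k - 1)
Total = 15800 + 16383 = 32183


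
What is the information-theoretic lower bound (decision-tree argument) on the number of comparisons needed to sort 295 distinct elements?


A binary decision tree of height h has at most 2^h leaves and needs at least n! of them, so h >= ceil(log2(n!)).
295! is far too large to multiply out, so use Stirling's series:
  ln(n!) ~ n ln n - n + (1/2) ln(2 pi n) + 1/(12n)  (error below 1/(360 n^3), negligible here)
  ln(295) = 5.6869754
  n ln n = 295 * 5.6869754 = 1677.6577
  (1/2) ln(2 pi * 295) = (1/2) ln(1853.5397) = 3.7624
  1/(12*295) = 0.0003
  ln(295!) ~ 1677.6577 - 295 + 3.7624 + 0.0003 = 1386.4204
Convert to base 2: log2(295!) = 1386.4204 / ln 2 = 1386.4204 / 0.69314718 = 2000.1818
ceil(2000.1818) = 2001


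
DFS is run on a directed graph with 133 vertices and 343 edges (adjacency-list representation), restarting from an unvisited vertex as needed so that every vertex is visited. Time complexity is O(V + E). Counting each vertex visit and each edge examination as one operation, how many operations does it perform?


A full DFS traversal processes each vertex exactly once (push/pop on stack).
Each directed edge is examined once.
V = 133, E = 343
V + E = 476


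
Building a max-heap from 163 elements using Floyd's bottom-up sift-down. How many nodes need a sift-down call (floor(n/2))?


In a heap of 163 elements (0-indexed array):
  Last element index: 162
  Parent of last element: floor((162 - 1) / 2) = 80
  Internal nodes: indices 0 to 80
  Count = floor(163/2) = 81


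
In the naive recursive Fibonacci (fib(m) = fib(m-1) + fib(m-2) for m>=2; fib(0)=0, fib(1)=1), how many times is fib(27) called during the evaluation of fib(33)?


Let N(m) = number of times fib(m) is called while evaluating fib(33).
N(33) = 1 (the initial call).
N(32) = 1 (only fib(33) calls it).
For 1 <= m <= 31: fib(m) is called by fib(m+1) and fib(m+2), so
  N(m) = N(m+1) + N(m+2).
fib(0) is called only by fib(2), so N(0) = N(2).
Walk down from m=33:
  N(33)=1, N(32)=1, N(31)=2, N(30)=3, N(29)=5, N(28)=8, N(27)=13
N(27) = 13


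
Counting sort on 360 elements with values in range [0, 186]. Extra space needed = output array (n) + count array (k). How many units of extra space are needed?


Output array size: 360 (to store sorted result)
Count array size: 187 (one slot per possible value, range 0 to 186)
Total extra space = 360 + 187 = 547


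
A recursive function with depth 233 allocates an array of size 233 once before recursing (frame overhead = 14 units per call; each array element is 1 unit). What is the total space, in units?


Array allocation: 233 units (allocated once)
Stack frames: 233 deep * 14 per frame = 3262 units
Total = 233 + 3262 = 3495


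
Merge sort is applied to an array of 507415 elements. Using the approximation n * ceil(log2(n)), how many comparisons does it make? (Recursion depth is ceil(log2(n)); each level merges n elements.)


Merge sort divides the array into halves recursively.
Number of levels = ceil(log2(507415)) = 19
At each level, approximately n = 507415 comparisons are needed for merging.
Total comparisons ~ n * ceil(log2(n)) = 507415 * 19 = 9640885


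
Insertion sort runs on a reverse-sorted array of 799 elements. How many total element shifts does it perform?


Sum of shifts = 1 + 2 + 3 + ... + 798
= 799 * 798 / 2
= 637602 / 2
= 318801


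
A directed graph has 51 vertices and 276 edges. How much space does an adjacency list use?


Adjacency list: one list head per vertex + one entry per edge
Vertex heads: 51
Edge entries: 276
Total = 51 + 276 = 327


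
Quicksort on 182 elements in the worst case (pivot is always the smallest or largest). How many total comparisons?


In the worst case, each partition step picks the worst pivot:
  Partition 1: 181 comparisons (n-1 elements to compare)
  Partition 2: 180 comparisons
  Partition 3: 179 comparisons
  Partition 4: 178 comparisons
  Partition 5: 177 comparisons
  ...
  Last partition: 0 comparisons
Total = (n-1) + (n-2) + ... + 1 + 0 = n*(n-1)/2
= 182*181/2 = 16471


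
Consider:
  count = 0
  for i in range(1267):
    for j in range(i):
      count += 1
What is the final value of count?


For each i, the inner loop runs i times:
  i=0: inner runs 0 times
  i=1: inner runs 1 time
  i=2: inner runs 2 times
  i=3: inner runs 3 times
  i=4: inner runs 4 times
  i=5: inner runs 5 times
  i=6: inner runs 6 times
  i=7: inner runs 7 times
  ...
Total = 0 + 1 + 2 + ... + 1266 = 1267*(1267-1)/2 = 802011


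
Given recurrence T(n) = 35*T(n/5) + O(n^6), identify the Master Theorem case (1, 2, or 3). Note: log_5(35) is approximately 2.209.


Master Theorem parameters: a=35, b=5, c=6
log_b(a) = 2.209
Compare b^c with a: 5^6 = 15625 > 35, so c > log_b(a).
Comparing c=6 vs log_b(a)=2.209:
6 > 2.209 => Case 3
Result: T(n) = O(n^6)
Master Theorem case = 3


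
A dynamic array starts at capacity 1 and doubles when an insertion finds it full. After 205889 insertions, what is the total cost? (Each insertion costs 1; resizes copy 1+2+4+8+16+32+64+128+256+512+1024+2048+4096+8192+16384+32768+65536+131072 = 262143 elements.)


Insertion cost: 205889 (one per element)
Resizes occur just before inserting elements 2, 3, 5, 9, ...
Elements copied at each resize: 1 + 2 + 4 + 8 + 16 + 32 + 64 + 128 + 256 + 512 + 1024 + 2048 + 4096 + 8192 + 16384 + 32768 + 65536 + 131072
Sum of copies = 262143 (geometric series: 2^k - 1)
Total = 205889 + 262143 = 468032


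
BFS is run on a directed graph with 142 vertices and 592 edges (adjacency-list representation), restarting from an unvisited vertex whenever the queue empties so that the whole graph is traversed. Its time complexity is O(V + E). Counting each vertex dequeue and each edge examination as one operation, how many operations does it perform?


A full BFS traversal dequeues each vertex exactly once and examines each directed edge exactly once.
V = 142 (vertex processing cost)
E = 592 (edge examination cost)
Total operations proportional to V + E = 142 + 592 = 734


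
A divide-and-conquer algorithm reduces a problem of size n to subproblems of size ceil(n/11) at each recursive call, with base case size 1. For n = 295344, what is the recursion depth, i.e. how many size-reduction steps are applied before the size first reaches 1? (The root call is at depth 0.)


Each step divides the size by 11 (rounding up); after k steps the size is ceil(n/11^k), which equals 1 exactly when 11^k >= n.
So the depth is the smallest k with 11^k >= 295344, i.e. ceil(log_11(295344)).
11^5 = 161051 < 295344 <= 1771561 = 11^6
Recursion depth = 6


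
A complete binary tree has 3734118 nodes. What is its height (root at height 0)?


In a complete binary tree, level k holds nodes 2^k .. 2^(k+1)-1 (1-indexed).
Height = floor(log2(n)) = floor(log2(3734118)) = 21
Check: 2^21 = 2097152 <= 3734118 < 4194304 = 2^22


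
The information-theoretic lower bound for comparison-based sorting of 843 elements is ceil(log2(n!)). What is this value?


A binary decision tree of height h has at most 2^h leaves and needs at least n! of them, so h >= ceil(log2(n!)).
843! is far too large to multiply out, so use Stirling's series:
  ln(n!) ~ n ln n - n + (1/2) ln(2 pi n) + 1/(12n)  (error below 1/(360 n^3), negligible here)
  ln(843) = 6.7369670
  n ln n = 843 * 6.7369670 = 5679.2632
  (1/2) ln(2 pi * 843) = (1/2) ln(5296.7252) = 4.2874
  1/(12*843) = 0.0001
  ln(843!) ~ 5679.2632 - 843 + 4.2874 + 0.0001 = 4840.5507
Convert to base 2: log2(843!) = 4840.5507 / ln 2 = 4840.5507 / 0.69314718 = 6983.4385
ceil(6983.4385) = 6984


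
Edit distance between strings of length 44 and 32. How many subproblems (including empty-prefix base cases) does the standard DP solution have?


The table includes base cases (empty prefixes).
Rows: (m+1) = 45
Columns: (n+1) = 33
Total = 45 * 33 = 1485


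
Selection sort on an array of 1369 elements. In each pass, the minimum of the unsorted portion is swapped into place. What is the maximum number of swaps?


Selection sort performs one swap per pass:
  Pass 1: find min in positions 0 to 1368, swap with position 0
  Pass 2: find min in positions 1 to 1368, swap with position 1
  Pass 3: find min in positions 2 to 1368, swap with position 2
  Pass 4: find min in positions 3 to 1368, swap with position 3
  Pass 5: find min in positions 4 to 1368, swap with position 4
  ... (1363 more passes)
Total passes (and swaps) = n - 1 = 1369 - 1 = 1368


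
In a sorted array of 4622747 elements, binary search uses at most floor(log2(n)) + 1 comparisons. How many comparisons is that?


Halving sequence: 4622747 -> 2311373 -> 1155686 -> 577843 -> 288921 -> 144460 -> 72230 -> 36115 -> 18057 -> 9028 -> 4514 -> 2257 -> 1128 -> 564 -> 282 -> 141 -> 70 -> 35 -> 17 -> 8 -> 4 -> 2 -> 1
Number of halvings = 22
Max comparisons = 22 + 1 = 23


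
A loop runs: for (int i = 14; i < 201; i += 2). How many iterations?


Loop starts at i = 14, increments by 2, stops when i >= 201.
Number of iterations = ceil((201 - 14) / 2)
= ceil(187 / 2)
= 94


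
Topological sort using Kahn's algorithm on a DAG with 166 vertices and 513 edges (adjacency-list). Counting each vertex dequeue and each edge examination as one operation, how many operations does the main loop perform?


Kahn's algorithm:
  1. Compute in-degrees: O(V + E)
  2. Process queue: each vertex dequeued once (O(V))
     each edge examined once (O(E))
Total = V + E = 166 + 513 = 679


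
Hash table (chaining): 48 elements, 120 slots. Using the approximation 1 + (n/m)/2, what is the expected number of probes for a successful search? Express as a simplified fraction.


Computing expected probes:
alpha = 48/120
= 1 + alpha/2
= 1 + 48/(2*120)
= (2*120 + 48) / (2*120)
= 288/240 = 6/5


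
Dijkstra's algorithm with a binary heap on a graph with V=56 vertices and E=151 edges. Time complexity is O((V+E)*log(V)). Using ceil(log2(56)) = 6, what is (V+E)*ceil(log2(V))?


Dijkstra with a binary heap: each vertex is extracted once, each edge may relax once.
Each heap operation costs O(log V).
V + E = 56 + 151 = 207
ceil(log2(56)) = 6 (since 2^5 = 32 < 56 <= 64 = 2^6)
Total heap work = (V+E) * ceil(log2(V)) = 207 * 6 = 1242


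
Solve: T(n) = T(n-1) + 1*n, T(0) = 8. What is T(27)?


Expanding the recurrence:
T(27) = T(26) + 1*27
       = T(25) + 1*26 + 1*27
       ...
       = T(0) + 1*(1 + 2 + ... + 27)
       = 8 + 1 * 27*28/2
       = 8 + 1 * 378
       = 8 + 378 = 386


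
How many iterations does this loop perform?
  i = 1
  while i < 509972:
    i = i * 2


The loop variable doubles each iteration:
i = 1 -> 2 -> 4 -> 8 -> 16 -> 32 -> 64 -> 128 -> 256 -> 512 -> 1024 -> 2048 -> 4096 -> 8192 -> 16384 -> 32768 -> 65536 -> 131072 -> 262144 -> 524288 (stop, 524288 >= 509972)
Number of doublings = ceil(log2(509972)) = 19


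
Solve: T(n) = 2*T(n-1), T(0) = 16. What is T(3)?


Unrolling:
T(3) = 2*T(2) = 2^2*T(1) = ... = 2^3*T(0)
= 2^3 * 16
= 8 * 16 = 128


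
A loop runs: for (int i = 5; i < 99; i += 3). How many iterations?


Loop starts at i = 5, increments by 3, stops when i >= 99.
Number of iterations = ceil((99 - 5) / 3)
= ceil(94 / 3)
= 32


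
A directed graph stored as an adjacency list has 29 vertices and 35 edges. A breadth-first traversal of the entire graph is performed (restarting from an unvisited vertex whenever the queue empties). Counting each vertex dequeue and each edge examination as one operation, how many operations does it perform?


A full BFS traversal dequeues each vertex once and examines each edge once.
Vertex visits: 29
Edge visits: 35
V + E = 29 + 35 = 64


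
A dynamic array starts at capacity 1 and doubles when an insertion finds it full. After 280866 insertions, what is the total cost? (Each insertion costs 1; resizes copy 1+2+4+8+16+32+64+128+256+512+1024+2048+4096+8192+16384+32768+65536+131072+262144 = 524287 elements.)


Insertion cost: 280866 (one per element)
Resizes occur just before inserting elements 2, 3, 5, 9, ...
Elements copied at each resize: 1 + 2 + 4 + 8 + 16 + 32 + 64 + 128 + 256 + 512 + 1024 + 2048 + 4096 + 8192 + 16384 + 32768 + 65536 + 131072 + 262144
Sum of copies = 524287 (geometric series: 2^k - 1)
Total = 280866 + 524287 = 805153


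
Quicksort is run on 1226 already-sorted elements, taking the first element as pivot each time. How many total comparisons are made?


Sum of comparisons per partition:
1225 + 1224 + ... + 1 + 0
= 1226 * (1226 - 1) / 2
= 1226 * 1225 / 2
= 750925


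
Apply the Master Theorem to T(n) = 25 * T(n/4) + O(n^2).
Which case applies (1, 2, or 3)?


The Master Theorem: T(n) = a*T(n/b) + O(n^c)
  a = 25, b = 4, c = 2
log_b(a) = log_4(25) ~ 2.322
Compare b^c with a: 4^2 = 16 < 25, so c < log_b(a).
Since c < log_b(a), Case 1 applies.
T(n) = O(n^(log_4 25)) ~ O(n^2.322)
Master Theorem case = 1


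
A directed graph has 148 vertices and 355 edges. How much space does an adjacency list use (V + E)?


Adjacency list: one list head per vertex + one entry per edge
Vertex heads: 148
Edge entries: 355
Total = 148 + 355 = 503


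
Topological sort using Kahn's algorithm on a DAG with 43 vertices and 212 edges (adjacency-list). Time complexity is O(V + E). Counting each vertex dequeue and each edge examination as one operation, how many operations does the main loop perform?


Kahn's algorithm:
  1. Compute in-degrees: O(V + E)
  2. Process queue: each vertex dequeued once (O(V))
     each edge examined once (O(E))
Total = V + E = 43 + 212 = 255


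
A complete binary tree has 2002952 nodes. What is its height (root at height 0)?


In a complete binary tree, level k holds nodes 2^k .. 2^(k+1)-1 (1-indexed).
Height = floor(log2(n)) = floor(log2(2002952)) = 20
Check: 2^20 = 1048576 <= 2002952 < 2097152 = 2^21


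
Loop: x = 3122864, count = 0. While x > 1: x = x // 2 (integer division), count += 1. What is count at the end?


The variable x halves each step:
x = 3122864 -> 1561432 -> 780716 -> 390358 -> 195179 -> 97589 -> 48794 -> 24397 -> 12198 -> 6099 -> 3049 -> 1524 -> 762 -> 381 -> 190 -> 95 -> 47 -> 23 -> 11 -> 5 -> 2 -> 1
Number of halvings = floor(log2(3122864)) = 21


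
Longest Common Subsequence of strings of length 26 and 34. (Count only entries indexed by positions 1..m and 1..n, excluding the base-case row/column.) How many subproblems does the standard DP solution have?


DP table indexed by positions in both strings.
First string: 26 positions
Second string: 34 positions
Total = 26 * 34 = 884


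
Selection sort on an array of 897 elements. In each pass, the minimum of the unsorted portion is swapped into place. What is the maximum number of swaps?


Selection sort performs one swap per pass:
  Pass 1: find min in positions 0 to 896, swap with position 0
  Pass 2: find min in positions 1 to 896, swap with position 1
  Pass 3: find min in positions 2 to 896, swap with position 2
  Pass 4: find min in positions 3 to 896, swap with position 3
  Pass 5: find min in positions 4 to 896, swap with position 4
  ... (891 more passes)
Total passes (and swaps) = n - 1 = 897 - 1 = 896


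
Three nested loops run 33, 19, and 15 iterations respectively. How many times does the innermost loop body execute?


Loop 1 (outermost): 33 iterations
Loop 2 (middle): 19 iterations per outer
Loop 3 (innermost): 15 iterations per middle
Total = 33 * 19 * 15 = 9405


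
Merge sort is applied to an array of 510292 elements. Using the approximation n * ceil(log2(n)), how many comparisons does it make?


Merge sort divides the array into halves recursively.
Number of levels = ceil(log2(510292)) = 19
At each level, approximately n = 510292 comparisons are needed for merging.
Total comparisons ~ n * ceil(log2(n)) = 510292 * 19 = 9695548


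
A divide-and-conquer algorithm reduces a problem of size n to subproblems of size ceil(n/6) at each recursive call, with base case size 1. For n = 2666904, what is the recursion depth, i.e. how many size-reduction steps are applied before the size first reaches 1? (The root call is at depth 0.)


Each step divides the size by 6 (rounding up); after k steps the size is ceil(n/6^k), which equals 1 exactly when 6^k >= n.
So the depth is the smallest k with 6^k >= 2666904, i.e. ceil(log_6(2666904)).
6^8 = 1679616 < 2666904 <= 10077696 = 6^9
Recursion depth = 9


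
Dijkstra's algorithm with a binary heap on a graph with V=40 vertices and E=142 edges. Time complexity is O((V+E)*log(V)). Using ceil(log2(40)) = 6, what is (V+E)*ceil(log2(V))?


Dijkstra with a binary heap: each vertex is extracted once, each edge may relax once.
Each heap operation costs O(log V).
V + E = 40 + 142 = 182
ceil(log2(40)) = 6 (since 2^5 = 32 < 40 <= 64 = 2^6)
Total heap work = (V+E) * ceil(log2(V)) = 182 * 6 = 1092


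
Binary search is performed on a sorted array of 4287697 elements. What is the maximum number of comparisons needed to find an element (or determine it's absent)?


Binary search halves the search space each comparison:
  Step 1: search space = 4287697 -> 2143848
  Step 2: search space = 2143848 -> 1071924
  Step 3: search space = 1071924 -> 535962
  Step 4: search space = 535962 -> 267981
  Step 5: search space = 267981 -> 133990
  Step 6: search space = 133990 -> 66995
  Step 7: search space = 66995 -> 33497
  Step 8: search space = 33497 -> 16748
  Step 9: search space = 16748 -> 8374
  Step 10: search space = 8374 -> 4187
  Step 11: search space = 4187 -> 2093
  Step 12: search space = 2093 -> 1046
  Step 13: search space = 1046 -> 523
  Step 14: search space = 523 -> 261
  Step 15: search space = 261 -> 130
  Step 16: search space = 130 -> 65
  Step 17: search space = 65 -> 32
  Step 18: search space = 32 -> 16
  Step 19: search space = 16 -> 8
  Step 20: search space = 8 -> 4
  Step 21: search space = 4 -> 2
  Step 22: search space = 2 -> 1
  Step 23: search space = 1 (final check)
Maximum comparisons = floor(log2(4287697)) + 1 = 22 + 1 = 23


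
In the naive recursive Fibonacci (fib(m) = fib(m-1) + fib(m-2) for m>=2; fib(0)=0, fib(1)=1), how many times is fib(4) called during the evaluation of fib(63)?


Let N(m) = number of times fib(m) is called while evaluating fib(63).
N(63) = 1 (the initial call).
N(62) = 1 (only fib(63) calls it).
For 1 <= m <= 61: fib(m) is called by fib(m+1) and fib(m+2), so
  N(m) = N(m+1) + N(m+2).
fib(0) is called only by fib(2), so N(0) = N(2).
Walk down from m=63:
  N(63)=1, N(62)=1, N(61)=2, N(60)=3, N(59)=5, N(58)=8, N(57)=13, N(56)=21, N(55)=34, N(54)=55, N(53)=89, N(52)=144, N(51)=233, N(50)=377, N(49)=610, N(48)=987, N(47)=1597, N(46)=2584, N(45)=4181, N(44)=6765, N(43)=10946, N(42)=17711, N(41)=28657, N(40)=46368, N(39)=75025, N(38)=121393, N(37)=196418, N(36)=317811, N(35)=514229, N(34)=832040, N(33)=1346269, N(32)=2178309, N(31)=3524578, N(30)=5702887, N(29)=9227465, N(28)=14930352, N(27)=24157817, N(26)=39088169, N(25)=63245986, N(24)=102334155, N(23)=165580141, N(22)=267914296, N(21)=433494437, N(20)=701408733, N(19)=1134903170, N(18)=1836311903, N(17)=2971215073, N(16)=4807526976, N(15)=7778742049, N(14)=12586269025, N(13)=20365011074, N(12)=32951280099, N(11)=53316291173, N(10)=86267571272, N(9)=139583862445, N(8)=225851433717, N(7)=365435296162, N(6)=591286729879, N(5)=956722026041, N(4)=1548008755920
N(4) = 1548008755920


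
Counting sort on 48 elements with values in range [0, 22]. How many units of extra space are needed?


Output array size: 48 (to store sorted result)
Count array size: 23 (one slot per possible value, range 0 to 22)
Total extra space = 48 + 23 = 71


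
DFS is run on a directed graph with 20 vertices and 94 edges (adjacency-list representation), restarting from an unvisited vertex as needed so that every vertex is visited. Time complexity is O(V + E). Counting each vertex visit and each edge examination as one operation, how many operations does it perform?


A full DFS traversal processes each vertex exactly once (push/pop on stack).
Each directed edge is examined once.
V = 20, E = 94
V + E = 114


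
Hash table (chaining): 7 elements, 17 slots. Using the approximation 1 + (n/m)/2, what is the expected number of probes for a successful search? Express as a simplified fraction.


Computing expected probes:
alpha = 7/17
= 1 + alpha/2
= 1 + 7/(2*17)
= (2*17 + 7) / (2*17)
= 41/34


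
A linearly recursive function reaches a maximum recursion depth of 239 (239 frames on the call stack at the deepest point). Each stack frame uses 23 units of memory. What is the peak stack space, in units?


Maximum recursion depth = 239 frames
Memory per frame = 23 units
Total stack space = depth * frame_size
= 239 * 23 = 5497


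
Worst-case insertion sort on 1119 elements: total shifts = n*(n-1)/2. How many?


Sum of shifts = 1 + 2 + 3 + ... + 1118
= 1119 * 1118 / 2
= 1251042 / 2
= 625521


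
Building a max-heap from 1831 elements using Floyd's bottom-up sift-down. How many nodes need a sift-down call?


In a heap of 1831 elements (0-indexed array):
  Last element index: 1830
  Parent of last element: floor((1830 - 1) / 2) = 914
  Internal nodes: indices 0 to 914
  Count = floor(1831/2) = 915


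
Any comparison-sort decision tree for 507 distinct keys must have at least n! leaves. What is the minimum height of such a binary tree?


A binary decision tree of height h has at most 2^h leaves and needs at least n! of them, so h >= ceil(log2(n!)).
507! is far too large to multiply out, so use Stirling's series:
  ln(n!) ~ n ln n - n + (1/2) ln(2 pi n) + 1/(12n)  (error below 1/(360 n^3), negligible here)
  ln(507) = 6.2285110
  n ln n = 507 * 6.2285110 = 3157.8551
  (1/2) ln(2 pi * 507) = (1/2) ln(3185.5750) = 4.0332
  1/(12*507) = 0.0002
  ln(507!) ~ 3157.8551 - 507 + 4.0332 + 0.0002 = 2654.8885
Convert to base 2: log2(507!) = 2654.8885 / ln 2 = 2654.8885 / 0.69314718 = 3830.1945
ceil(3830.1945) = 3831


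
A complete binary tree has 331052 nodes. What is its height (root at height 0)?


In a complete binary tree, level k holds nodes 2^k .. 2^(k+1)-1 (1-indexed).
Height = floor(log2(n)) = floor(log2(331052)) = 18
Check: 2^18 = 262144 <= 331052 < 524288 = 2^19


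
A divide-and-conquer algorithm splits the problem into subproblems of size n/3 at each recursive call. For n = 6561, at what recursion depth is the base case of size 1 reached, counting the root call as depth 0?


At each depth, the problem size is divided by 3:
  Depth 0: problem size = 6561
  Depth 1: problem size = 2187
  Depth 2: problem size = 729
  Depth 3: problem size = 243
  Depth 4: problem size = 81
  Depth 5: problem size = 27
  Depth 6: problem size = 9
  Depth 7: problem size = 3
  Depth 8: problem size = 1 (base case)
The base case is reached at depth log_3(6561) = 8 (the tree has 9 levels counting depth 0, but the depth asked for is 8).
Recursion depth = 8


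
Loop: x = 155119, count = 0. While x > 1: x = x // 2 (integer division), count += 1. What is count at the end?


The variable x halves each step:
x = 155119 -> 77559 -> 38779 -> 19389 -> 9694 -> 4847 -> 2423 -> 1211 -> 605 -> 302 -> 151 -> 75 -> 37 -> 18 -> 9 -> 4 -> 2 -> 1
Number of halvings = floor(log2(155119)) = 17


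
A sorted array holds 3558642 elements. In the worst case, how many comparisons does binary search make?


Halving sequence: 3558642 -> 1779321 -> 889660 -> 444830 -> 222415 -> 111207 -> 55603 -> 27801 -> 13900 -> 6950 -> 3475 -> 1737 -> 868 -> 434 -> 217 -> 108 -> 54 -> 27 -> 13 -> 6 -> 3 -> 1
Number of halvings = 21
Max comparisons = 21 + 1 = 22


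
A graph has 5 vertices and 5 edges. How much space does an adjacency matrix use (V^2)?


Adjacency matrix: V x V grid of entries
Space = V^2 = 5^2 = 5 * 5 = 25


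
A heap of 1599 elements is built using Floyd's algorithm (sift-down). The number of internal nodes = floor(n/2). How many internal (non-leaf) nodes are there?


Leaf nodes occupy roughly half the array.
Sift-down is called for each internal node, starting from the last one.
Internal nodes = floor(n/2) = floor(1599/2) = 799


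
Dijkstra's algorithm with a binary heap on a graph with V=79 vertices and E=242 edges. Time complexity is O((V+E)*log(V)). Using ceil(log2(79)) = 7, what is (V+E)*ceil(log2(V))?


Dijkstra with a binary heap: each vertex is extracted once, each edge may relax once.
Each heap operation costs O(log V).
V + E = 79 + 242 = 321
ceil(log2(79)) = 7 (since 2^6 = 64 < 79 <= 128 = 2^7)
Total heap work = (V+E) * ceil(log2(V)) = 321 * 7 = 2247


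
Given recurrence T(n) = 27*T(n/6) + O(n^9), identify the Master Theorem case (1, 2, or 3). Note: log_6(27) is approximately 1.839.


Master Theorem parameters: a=27, b=6, c=9
log_b(a) = 1.839
Compare b^c with a: 6^9 = 10077696 > 27, so c > log_b(a).
Comparing c=9 vs log_b(a)=1.839:
9 > 1.839 => Case 3
Result: T(n) = O(n^9)
Master Theorem case = 3


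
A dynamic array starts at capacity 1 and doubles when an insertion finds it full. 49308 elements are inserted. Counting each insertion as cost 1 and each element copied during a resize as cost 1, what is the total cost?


n = 49308
Insertion costs: 49308
Resizes copy 1, 2, 4, ... up to the largest power of 2 that is <= n-1 = 49307, i.e. 32768.
Copy costs = 1 + 2 + 4 + 8 + 16 + 32 + 64 + 128 + 256 + 512 + 1024 + 2048 + 4096 + 8192 + 16384 + 32768 = 65535
Total = 49308 + 65535 = 114843


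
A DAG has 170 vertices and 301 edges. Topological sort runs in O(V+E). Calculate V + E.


V = 170 (vertex processing)
E = 301 (edge processing)
V + E = 170 + 301 = 471


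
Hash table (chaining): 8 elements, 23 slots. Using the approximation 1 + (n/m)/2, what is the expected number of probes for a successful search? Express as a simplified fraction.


Computing expected probes:
alpha = 8/23
= 1 + alpha/2
= 1 + 8/(2*23)
= (2*23 + 8) / (2*23)
= 54/46 = 27/23


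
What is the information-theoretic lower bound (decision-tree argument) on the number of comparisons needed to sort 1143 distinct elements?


A binary decision tree of height h has at most 2^h leaves and needs at least n! of them, so h >= ceil(log2(n!)).
1143! is far too large to multiply out, so use Stirling's series:
  ln(n!) ~ n ln n - n + (1/2) ln(2 pi n) + 1/(12n)  (error below 1/(360 n^3), negligible here)
  ln(1143) = 7.0414117
  n ln n = 1143 * 7.0414117 = 8048.3336
  (1/2) ln(2 pi * 1143) = (1/2) ln(7181.6808) = 4.4396
  1/(12*1143) = 0.0001
  ln(1143!) ~ 8048.3336 - 1143 + 4.4396 + 0.0001 = 6909.7733
Convert to base 2: log2(1143!) = 6909.7733 / ln 2 = 6909.7733 / 0.69314718 = 9968.6957
ceil(9968.6957) = 9969


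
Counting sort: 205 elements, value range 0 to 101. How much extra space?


n = 205 (output array)
k = 102 (count array for 102 distinct values)
Extra space = 205 + 102 = 307


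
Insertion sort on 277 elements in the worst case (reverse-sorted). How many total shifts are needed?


In the worst case (reverse-sorted), each element shifts past all previous:
  Element 1: 1 shifts
  Element 2: 2 shifts
  Element 3: 3 shifts
  Element 4: 4 shifts
  Element 5: 5 shifts
  ...
  Element 276: 276 shifts
Total = 1 + 2 + ... + 276
= 277*(277-1)/2 = 38226


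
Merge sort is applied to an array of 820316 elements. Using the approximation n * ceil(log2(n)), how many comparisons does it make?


Merge sort divides the array into halves recursively.
Number of levels = ceil(log2(820316)) = 20
At each level, approximately n = 820316 comparisons are needed for merging.
Total comparisons ~ n * ceil(log2(n)) = 820316 * 20 = 16406320


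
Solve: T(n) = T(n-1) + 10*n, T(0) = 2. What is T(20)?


Expanding the recurrence:
T(20) = T(19) + 10*20
       = T(18) + 10*19 + 10*20
       ...
       = T(0) + 10*(1 + 2 + ... + 20)
       = 2 + 10 * 20*21/2
       = 2 + 10 * 210
       = 2 + 2100 = 2102


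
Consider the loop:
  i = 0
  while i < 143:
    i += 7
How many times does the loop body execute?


Starting at i = 0, each iteration adds 7.
Iterations until i >= 143:
  Iteration 1: i = 0 -> i = 7
  Iteration 2: i = 7 -> i = 14
  Iteration 3: i = 14 -> i = 21
  Iteration 4: i = 21 -> i = 28
  Iteration 5: i = 28 -> i = 35
  Iteration 6: i = 35 -> i = 42
  Iteration 7: i = 42 -> i = 49
  Iteration 8: i = 49 -> i = 56
  ... continuing ...
Total iterations = ceil(143/7) = 21


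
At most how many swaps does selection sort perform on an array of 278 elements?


Each of the 277 passes places one element in its final position.
Pass 1: swap minimum into position 0
Pass 2: swap minimum of remaining into position 1
...
Pass 277: last two elements, one swap
Maximum swaps = 278 - 1 = 277


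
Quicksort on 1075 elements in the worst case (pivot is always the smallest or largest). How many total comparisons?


In the worst case, each partition step picks the worst pivot:
  Partition 1: 1074 comparisons (n-1 elements to compare)
  Partition 2: 1073 comparisons
  Partition 3: 1072 comparisons
  Partition 4: 1071 comparisons
  Partition 5: 1070 comparisons
  ...
  Last partition: 0 comparisons
Total = (n-1) + (n-2) + ... + 1 + 0 = n*(n-1)/2
= 1075*1074/2 = 577275


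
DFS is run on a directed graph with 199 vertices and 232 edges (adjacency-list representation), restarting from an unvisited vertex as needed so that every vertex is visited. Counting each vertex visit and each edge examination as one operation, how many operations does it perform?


A full DFS traversal processes each vertex exactly once (push/pop on stack).
Each directed edge is examined once.
V = 199, E = 232
V + E = 431


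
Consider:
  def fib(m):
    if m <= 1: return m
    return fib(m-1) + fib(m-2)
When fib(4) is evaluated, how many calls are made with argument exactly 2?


Let N(m) = number of times fib(m) is called while evaluating fib(4).
N(4) = 1 (the initial call).
N(3) = 1 (only fib(4) calls it).
For 1 <= m <= 2: fib(m) is called by fib(m+1) and fib(m+2), so
  N(m) = N(m+1) + N(m+2).
fib(0) is called only by fib(2), so N(0) = N(2).
Walk down from m=4:
  N(4)=1, N(3)=1, N(2)=2
N(2) = 2


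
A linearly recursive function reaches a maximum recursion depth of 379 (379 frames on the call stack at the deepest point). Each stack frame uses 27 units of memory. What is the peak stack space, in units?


Maximum recursion depth = 379 frames
Memory per frame = 27 units
Total stack space = depth * frame_size
= 379 * 27 = 10233


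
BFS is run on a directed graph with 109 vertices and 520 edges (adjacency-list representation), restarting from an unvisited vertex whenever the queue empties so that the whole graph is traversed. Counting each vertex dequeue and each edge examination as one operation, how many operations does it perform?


A full BFS traversal dequeues each vertex exactly once and examines each directed edge exactly once.
V = 109 (vertex processing cost)
E = 520 (edge examination cost)
Total operations proportional to V + E = 109 + 520 = 629


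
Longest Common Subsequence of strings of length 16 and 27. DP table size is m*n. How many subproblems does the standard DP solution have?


DP table indexed by positions in both strings.
First string: 16 positions
Second string: 27 positions
Total = 16 * 27 = 432


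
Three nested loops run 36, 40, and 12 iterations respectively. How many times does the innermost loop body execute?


Loop 1 (outermost): 36 iterations
Loop 2 (middle): 40 iterations per outer
Loop 3 (innermost): 12 iterations per middle
Total = 36 * 40 * 12 = 17280


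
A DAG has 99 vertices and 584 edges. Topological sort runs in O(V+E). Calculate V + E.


V = 99 (vertex processing)
E = 584 (edge processing)
V + E = 99 + 584 = 683


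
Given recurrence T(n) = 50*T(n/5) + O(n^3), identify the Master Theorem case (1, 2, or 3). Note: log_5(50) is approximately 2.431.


Master Theorem parameters: a=50, b=5, c=3
log_b(a) = 2.431
Compare b^c with a: 5^3 = 125 > 50, so c > log_b(a).
Comparing c=3 vs log_b(a)=2.431:
3 > 2.431 => Case 3
Result: T(n) = O(n^3)
Master Theorem case = 3


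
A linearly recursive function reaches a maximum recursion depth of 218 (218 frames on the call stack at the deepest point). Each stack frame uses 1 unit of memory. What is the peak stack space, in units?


Maximum recursion depth = 218 frames
Memory per frame = 1 unit
Total stack space = depth * frame_size
= 218 * 1 = 218


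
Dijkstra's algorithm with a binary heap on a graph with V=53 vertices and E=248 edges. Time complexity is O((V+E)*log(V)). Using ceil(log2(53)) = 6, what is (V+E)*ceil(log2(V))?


Dijkstra with a binary heap: each vertex is extracted once, each edge may relax once.
Each heap operation costs O(log V).
V + E = 53 + 248 = 301
ceil(log2(53)) = 6 (since 2^5 = 32 < 53 <= 64 = 2^6)
Total heap work = (V+E) * ceil(log2(V)) = 301 * 6 = 1806


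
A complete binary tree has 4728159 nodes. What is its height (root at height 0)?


In a complete binary tree, level k holds nodes 2^k .. 2^(k+1)-1 (1-indexed).
Height = floor(log2(n)) = floor(log2(4728159)) = 22
Check: 2^22 = 4194304 <= 4728159 < 8388608 = 2^23


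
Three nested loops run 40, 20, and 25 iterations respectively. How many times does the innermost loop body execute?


Loop 1 (outermost): 40 iterations
Loop 2 (middle): 20 iterations per outer
Loop 3 (innermost): 25 iterations per middle
Total = 40 * 20 * 25 = 20000


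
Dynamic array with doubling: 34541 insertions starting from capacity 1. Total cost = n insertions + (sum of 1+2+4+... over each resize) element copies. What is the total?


n = 34541
Insertion costs: 34541
Resizes copy 1, 2, 4, ... up to the largest power of 2 that is <= n-1 = 34540, i.e. 32768.
Copy costs = 1 + 2 + 4 + 8 + 16 + 32 + 64 + 128 + 256 + 512 + 1024 + 2048 + 4096 + 8192 + 16384 + 32768 = 65535
Total = 34541 + 65535 = 100076
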